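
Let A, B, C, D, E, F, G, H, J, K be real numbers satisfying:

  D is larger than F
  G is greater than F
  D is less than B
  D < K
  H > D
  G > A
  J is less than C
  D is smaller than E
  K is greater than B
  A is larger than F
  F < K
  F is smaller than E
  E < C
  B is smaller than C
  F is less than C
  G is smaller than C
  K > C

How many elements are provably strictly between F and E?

1

The relations place F below E. An element lies strictly between them when it is forced above F and also forced below E.
Above F: {D, A, B, G, H, C, K}. Below E: {D}.
Intersection: {D} — 1.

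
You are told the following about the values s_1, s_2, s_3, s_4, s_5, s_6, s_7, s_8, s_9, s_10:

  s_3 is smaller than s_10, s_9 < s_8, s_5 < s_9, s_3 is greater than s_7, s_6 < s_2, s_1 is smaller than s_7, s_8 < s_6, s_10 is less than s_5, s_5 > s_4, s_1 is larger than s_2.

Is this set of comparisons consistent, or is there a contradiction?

inconsistent

We have s_10 < s_5 stated directly, yet also s_5 < s_9 < s_8 < s_6 < s_2 < s_1 < s_7 < s_3 < s_10 by chaining the others — so s_5 < s_10. Contradiction.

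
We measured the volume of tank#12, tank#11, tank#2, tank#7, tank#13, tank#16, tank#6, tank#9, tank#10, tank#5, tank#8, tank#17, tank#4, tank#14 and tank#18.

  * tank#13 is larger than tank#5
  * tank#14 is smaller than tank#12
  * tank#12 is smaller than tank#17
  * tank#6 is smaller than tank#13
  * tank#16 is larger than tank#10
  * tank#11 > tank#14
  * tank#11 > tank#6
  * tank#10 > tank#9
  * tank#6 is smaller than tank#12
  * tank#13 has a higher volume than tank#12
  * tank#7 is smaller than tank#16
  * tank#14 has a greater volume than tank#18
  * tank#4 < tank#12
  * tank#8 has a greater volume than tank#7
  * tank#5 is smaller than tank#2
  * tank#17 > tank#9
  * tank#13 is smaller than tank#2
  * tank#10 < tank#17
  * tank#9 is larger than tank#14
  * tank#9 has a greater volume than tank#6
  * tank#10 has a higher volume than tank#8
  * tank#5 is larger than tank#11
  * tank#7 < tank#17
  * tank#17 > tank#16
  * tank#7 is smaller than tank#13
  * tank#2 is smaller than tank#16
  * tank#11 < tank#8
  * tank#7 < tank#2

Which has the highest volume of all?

Chaining downward from tank#17: directly below it, tank#7, tank#9, tank#12, tank#10, tank#16; then tank#6, tank#14, tank#4, tank#8, tank#2; then tank#18, tank#11, tank#5, tank#13.
That covers every other element, and nothing is given above tank#17, so tank#17 is the highest volume.

tank#17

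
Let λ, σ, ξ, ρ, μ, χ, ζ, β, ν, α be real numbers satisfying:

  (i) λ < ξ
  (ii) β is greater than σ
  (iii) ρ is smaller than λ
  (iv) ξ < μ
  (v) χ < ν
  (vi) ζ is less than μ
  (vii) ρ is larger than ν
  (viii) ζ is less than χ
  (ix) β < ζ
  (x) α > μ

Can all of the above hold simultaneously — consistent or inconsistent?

consistent

The single ordering σ < β < ζ < χ < ν < ρ < λ < ξ < μ < α satisfies every listed relation, so no contradiction arises.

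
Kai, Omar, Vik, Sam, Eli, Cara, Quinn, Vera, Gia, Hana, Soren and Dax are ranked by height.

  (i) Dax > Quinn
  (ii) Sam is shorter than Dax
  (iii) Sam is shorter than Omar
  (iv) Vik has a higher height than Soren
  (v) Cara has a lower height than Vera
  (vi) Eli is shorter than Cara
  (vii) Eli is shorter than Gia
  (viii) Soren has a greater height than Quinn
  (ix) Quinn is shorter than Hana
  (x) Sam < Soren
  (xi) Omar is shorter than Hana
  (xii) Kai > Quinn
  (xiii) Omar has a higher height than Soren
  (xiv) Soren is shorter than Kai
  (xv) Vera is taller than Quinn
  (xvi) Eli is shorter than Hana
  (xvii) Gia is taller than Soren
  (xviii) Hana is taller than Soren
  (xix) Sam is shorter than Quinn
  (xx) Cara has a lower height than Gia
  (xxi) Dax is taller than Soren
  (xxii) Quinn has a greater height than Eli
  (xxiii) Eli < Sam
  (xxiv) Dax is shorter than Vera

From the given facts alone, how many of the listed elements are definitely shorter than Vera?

6

From Vera the given relations immediately reach Quinn, Cara, Dax.
From those, Eli, Sam, Soren — 6 in total.
Nothing else is reachable below Vera; 6 in all.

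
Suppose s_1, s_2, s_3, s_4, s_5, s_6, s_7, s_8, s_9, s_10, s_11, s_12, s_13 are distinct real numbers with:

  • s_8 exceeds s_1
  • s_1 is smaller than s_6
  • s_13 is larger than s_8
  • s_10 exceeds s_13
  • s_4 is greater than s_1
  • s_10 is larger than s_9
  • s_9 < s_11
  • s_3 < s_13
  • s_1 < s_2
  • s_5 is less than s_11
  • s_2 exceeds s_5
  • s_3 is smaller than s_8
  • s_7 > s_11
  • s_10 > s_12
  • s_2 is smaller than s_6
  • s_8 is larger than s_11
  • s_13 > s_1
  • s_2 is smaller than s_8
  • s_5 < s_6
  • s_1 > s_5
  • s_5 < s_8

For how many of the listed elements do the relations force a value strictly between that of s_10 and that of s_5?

Chaining upward from s_5 reaches: s_1, s_11, s_4, s_7, s_2, s_6, s_8, s_13.
Chaining downward from s_10 reaches: s_1, s_9, s_12, s_11, s_2, s_3, s_8, s_13.
Strictly between s_5 and s_10 are those in both lists: s_1, s_11, s_2, s_8, s_13 — 5 elements.

5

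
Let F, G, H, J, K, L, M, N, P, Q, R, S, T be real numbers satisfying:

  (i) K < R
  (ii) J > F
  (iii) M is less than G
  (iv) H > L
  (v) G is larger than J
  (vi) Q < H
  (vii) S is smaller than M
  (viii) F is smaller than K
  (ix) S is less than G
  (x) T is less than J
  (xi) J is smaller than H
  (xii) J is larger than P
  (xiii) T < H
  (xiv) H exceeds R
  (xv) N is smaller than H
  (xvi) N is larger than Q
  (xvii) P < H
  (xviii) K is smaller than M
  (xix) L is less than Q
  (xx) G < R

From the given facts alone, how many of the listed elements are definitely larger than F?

The elements the relations force above F are J, K, M, G, R, H — no chain reaches any other.
That is 6.

6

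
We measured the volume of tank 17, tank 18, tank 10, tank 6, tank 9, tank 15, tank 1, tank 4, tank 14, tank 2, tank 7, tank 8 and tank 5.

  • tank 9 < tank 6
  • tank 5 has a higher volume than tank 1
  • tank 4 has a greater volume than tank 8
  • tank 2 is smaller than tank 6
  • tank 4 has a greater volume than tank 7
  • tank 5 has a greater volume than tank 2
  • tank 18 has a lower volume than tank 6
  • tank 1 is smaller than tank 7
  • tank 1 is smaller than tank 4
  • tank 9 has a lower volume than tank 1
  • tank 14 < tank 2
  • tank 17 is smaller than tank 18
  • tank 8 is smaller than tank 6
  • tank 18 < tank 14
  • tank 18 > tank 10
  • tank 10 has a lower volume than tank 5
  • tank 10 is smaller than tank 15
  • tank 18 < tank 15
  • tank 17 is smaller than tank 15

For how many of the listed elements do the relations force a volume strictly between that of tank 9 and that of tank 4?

2

Chaining upward from tank 9 reaches: tank 1, tank 6, tank 5, tank 7.
Chaining downward from tank 4 reaches: tank 8, tank 1, tank 7.
Strictly between tank 9 and tank 4 are those in both lists: tank 1, tank 7 — 2 elements.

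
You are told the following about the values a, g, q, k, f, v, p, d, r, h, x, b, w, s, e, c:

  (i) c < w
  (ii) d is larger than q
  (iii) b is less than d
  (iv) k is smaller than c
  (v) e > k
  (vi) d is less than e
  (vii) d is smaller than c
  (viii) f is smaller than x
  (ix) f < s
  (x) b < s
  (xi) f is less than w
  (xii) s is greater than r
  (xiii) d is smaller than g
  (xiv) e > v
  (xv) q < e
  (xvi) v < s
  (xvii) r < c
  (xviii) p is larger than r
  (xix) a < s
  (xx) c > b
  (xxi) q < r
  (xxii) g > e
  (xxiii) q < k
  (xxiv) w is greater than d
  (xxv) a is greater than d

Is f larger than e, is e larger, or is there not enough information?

undetermined

Following every chain through f: above f we get x, w, s.
e is not reached, and no chain runs the other way from e to f.
So the given relations leave the order of f and e undetermined.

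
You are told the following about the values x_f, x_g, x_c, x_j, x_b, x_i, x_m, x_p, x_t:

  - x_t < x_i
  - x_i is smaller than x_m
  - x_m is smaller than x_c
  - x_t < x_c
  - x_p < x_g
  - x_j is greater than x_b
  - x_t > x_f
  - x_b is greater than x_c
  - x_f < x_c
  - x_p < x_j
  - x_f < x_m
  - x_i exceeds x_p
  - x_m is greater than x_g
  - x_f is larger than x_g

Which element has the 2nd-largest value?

Piecing the relations together gives one ordering: x_p < x_g < x_f < x_t < x_i < x_m < x_c < x_b < x_j.
Counting 2 from the largest end gives x_b.

x_b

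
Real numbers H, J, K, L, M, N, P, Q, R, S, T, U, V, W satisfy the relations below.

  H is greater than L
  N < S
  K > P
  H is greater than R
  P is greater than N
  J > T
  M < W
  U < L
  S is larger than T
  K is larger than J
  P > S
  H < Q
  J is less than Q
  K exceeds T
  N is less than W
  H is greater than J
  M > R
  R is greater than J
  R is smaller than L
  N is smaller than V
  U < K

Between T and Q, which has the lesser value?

T

Following the relations from T: T < J < R < L < H < Q.
So T < Q; T is the smaller of the two.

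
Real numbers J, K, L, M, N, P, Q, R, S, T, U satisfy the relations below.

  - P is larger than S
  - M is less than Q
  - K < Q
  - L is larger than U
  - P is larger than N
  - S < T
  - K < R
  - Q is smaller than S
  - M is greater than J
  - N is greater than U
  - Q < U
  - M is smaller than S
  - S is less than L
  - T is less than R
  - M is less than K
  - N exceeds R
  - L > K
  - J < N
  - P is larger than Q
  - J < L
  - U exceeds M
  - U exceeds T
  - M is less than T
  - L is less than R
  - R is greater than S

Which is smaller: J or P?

J < M < K < Q < S < T < U < L < R < N < P, by transitivity through M, K, Q, S, T, U, L, R, N.
So J < P; J is the smaller of the two.

J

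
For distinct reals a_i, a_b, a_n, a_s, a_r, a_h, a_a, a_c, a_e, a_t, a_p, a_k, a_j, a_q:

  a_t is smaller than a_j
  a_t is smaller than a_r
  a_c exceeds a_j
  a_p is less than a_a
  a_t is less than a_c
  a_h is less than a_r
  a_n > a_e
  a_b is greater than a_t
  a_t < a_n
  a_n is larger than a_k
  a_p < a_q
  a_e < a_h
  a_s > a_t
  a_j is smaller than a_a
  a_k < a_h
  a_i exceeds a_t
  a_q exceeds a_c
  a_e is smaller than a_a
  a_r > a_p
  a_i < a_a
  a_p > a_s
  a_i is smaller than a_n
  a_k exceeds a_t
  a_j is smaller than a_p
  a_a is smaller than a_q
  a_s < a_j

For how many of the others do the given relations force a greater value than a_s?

The elements the relations force above a_s are a_j, a_p, a_a, a_c, a_q, a_r — no chain reaches any other.
That is 6.

6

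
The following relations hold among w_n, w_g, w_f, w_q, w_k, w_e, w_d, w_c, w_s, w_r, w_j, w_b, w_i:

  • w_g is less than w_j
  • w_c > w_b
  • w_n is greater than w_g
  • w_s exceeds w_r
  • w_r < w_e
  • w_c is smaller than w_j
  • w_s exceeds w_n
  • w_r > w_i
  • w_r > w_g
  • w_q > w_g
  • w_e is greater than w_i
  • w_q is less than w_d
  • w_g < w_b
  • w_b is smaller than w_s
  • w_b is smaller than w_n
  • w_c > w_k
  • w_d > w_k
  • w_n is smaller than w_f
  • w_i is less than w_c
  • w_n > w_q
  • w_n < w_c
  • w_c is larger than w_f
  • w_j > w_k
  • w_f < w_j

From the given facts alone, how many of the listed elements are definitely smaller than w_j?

8

Directly below w_j: w_g, w_k, w_f, w_c.
One step further: w_i, w_b, w_n (7 so far).
One step further: w_q (8 so far).
Nothing else is reachable below w_j; 8 in all.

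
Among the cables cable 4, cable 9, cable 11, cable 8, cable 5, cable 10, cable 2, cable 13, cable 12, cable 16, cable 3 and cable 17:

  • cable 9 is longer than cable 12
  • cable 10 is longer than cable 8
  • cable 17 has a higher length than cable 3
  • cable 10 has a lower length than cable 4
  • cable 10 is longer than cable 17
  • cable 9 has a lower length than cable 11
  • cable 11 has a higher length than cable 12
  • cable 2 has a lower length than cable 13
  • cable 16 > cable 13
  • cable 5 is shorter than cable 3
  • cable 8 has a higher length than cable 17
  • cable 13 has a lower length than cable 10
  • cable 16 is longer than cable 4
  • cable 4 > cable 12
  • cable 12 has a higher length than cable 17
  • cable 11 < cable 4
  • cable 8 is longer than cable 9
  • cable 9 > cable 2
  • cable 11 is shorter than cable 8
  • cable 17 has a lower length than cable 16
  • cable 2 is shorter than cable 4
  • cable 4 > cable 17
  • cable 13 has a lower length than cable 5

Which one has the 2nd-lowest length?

Piecing the relations together gives one ordering: cable 2 < cable 13 < cable 5 < cable 3 < cable 17 < cable 12 < cable 9 < cable 11 < cable 8 < cable 10 < cable 4 < cable 16.
The 2nd smallest is cable 13.

cable 13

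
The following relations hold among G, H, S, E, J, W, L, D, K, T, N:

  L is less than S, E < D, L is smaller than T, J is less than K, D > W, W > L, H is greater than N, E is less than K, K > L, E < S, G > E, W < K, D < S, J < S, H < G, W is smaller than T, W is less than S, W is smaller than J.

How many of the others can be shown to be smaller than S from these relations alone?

From S the given relations immediately reach L, W, E, D, J.
Nothing else is reachable below S; 5 in all.

5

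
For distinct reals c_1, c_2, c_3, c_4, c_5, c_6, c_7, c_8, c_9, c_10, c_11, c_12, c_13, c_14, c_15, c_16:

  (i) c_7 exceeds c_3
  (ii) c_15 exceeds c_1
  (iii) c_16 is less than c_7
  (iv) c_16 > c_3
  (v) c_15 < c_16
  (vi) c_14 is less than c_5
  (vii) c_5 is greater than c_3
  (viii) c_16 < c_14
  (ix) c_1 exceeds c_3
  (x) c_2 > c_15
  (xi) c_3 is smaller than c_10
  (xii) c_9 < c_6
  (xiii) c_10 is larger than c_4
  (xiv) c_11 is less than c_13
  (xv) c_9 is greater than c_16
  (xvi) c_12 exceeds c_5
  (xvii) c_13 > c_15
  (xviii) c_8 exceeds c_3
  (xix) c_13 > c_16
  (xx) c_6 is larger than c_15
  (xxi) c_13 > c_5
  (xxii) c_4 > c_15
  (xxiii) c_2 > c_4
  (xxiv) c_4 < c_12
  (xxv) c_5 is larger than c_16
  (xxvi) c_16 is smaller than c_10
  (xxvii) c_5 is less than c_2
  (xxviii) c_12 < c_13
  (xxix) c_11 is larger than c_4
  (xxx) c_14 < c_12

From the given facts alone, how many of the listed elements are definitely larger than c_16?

9

The elements the relations force above c_16 are c_14, c_5, c_2, c_9, c_10, c_6, c_12, c_7, c_13 — no chain reaches any other.
That is 9.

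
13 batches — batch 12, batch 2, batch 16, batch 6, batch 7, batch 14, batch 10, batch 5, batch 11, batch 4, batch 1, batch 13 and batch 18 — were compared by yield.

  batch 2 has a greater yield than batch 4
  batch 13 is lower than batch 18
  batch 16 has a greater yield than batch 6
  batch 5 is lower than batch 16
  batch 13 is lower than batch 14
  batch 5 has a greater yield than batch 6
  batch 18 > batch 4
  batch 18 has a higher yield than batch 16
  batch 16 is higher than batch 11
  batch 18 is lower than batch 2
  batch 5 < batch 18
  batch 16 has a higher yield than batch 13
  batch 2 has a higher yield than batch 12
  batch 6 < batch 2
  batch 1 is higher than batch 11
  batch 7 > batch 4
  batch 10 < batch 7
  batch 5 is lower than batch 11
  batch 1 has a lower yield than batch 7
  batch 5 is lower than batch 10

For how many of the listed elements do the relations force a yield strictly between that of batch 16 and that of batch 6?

Chaining upward from batch 6 reaches: batch 5, batch 11, batch 18, batch 10, batch 2, batch 1, batch 7.
Chaining downward from batch 16 reaches: batch 5, batch 13, batch 11.
Strictly between batch 6 and batch 16 are those in both lists: batch 5, batch 11 — 2 elements.

2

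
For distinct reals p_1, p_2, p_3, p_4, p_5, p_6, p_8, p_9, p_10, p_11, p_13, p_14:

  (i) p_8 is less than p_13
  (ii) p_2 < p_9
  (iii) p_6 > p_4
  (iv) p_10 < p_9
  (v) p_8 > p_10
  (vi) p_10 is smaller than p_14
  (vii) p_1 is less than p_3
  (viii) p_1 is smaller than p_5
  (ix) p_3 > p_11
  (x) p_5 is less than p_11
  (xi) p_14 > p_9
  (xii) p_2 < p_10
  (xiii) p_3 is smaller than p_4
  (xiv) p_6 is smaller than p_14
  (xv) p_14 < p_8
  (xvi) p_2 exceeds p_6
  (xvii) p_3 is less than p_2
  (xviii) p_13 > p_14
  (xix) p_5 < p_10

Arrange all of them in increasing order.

Nothing is placed below p_1, so it is least; from there p_1 < p_5; p_5 < p_11; p_11 < p_3; p_3 < p_4; p_4 < p_6; p_6 < p_2; p_2 < p_10; p_10 < p_9; p_9 < p_14; p_14 < p_8; p_8 < p_13, each given directly.

p_1 < p_5 < p_11 < p_3 < p_4 < p_6 < p_2 < p_10 < p_9 < p_14 < p_8 < p_13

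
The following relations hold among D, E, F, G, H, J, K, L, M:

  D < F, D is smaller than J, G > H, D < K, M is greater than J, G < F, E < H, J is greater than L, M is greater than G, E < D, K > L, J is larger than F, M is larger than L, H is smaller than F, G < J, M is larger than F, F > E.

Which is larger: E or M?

Following the relations from E: E < H < G < F < J < M.
So E < M; M is the larger of the two.

M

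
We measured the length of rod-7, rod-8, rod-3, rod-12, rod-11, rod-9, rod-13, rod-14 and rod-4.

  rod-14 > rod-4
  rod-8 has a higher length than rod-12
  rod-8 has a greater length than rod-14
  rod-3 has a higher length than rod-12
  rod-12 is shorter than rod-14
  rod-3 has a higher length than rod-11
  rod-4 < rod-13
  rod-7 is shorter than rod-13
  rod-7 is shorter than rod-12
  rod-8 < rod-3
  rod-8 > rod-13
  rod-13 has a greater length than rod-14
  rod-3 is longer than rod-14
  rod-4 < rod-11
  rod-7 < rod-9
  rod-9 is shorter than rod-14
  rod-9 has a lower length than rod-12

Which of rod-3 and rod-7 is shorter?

rod-7

rod-7 < rod-9 and rod-9 < rod-12 give rod-7 < rod-12.
Then rod-12 < rod-14 extends the chain to rod-14.
Then rod-14 < rod-8 extends the chain to rod-8.
Then rod-8 < rod-3 extends the chain to rod-3.
So rod-7 < rod-3; rod-7 is the shorter of the two.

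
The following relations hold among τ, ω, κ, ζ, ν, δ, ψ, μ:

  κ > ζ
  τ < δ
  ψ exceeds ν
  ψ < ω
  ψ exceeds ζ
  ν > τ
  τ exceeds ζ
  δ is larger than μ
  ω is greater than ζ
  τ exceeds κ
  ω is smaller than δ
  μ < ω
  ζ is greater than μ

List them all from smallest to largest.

Each adjacent pair is fixed by a given relation: μ < ζ; ζ < κ; κ < τ; τ < ν; ν < ψ; ψ < ω; ω < δ. Chaining them end to end gives the full order.

μ < ζ < κ < τ < ν < ψ < ω < δ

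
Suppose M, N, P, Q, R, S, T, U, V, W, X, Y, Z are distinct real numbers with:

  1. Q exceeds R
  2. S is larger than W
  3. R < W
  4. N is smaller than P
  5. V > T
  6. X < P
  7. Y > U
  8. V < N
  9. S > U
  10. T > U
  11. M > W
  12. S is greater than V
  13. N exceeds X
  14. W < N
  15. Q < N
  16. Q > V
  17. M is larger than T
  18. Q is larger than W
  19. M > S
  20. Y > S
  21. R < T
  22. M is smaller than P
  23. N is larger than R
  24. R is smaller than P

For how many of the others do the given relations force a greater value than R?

9

Directly above R: T, W, Q, N, P.
One step further: V, S, M (8 so far).
One step further: Y (9 so far).
Nothing else is reachable above R; 9 in all.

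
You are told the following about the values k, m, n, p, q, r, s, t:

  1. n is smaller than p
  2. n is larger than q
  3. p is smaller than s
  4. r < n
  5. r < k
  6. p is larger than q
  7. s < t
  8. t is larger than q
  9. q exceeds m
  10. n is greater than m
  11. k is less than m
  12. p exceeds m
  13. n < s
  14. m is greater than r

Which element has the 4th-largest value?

n

Chaining the given pairs: r < k < m < q < n < p < s < t.
The 4th largest is n.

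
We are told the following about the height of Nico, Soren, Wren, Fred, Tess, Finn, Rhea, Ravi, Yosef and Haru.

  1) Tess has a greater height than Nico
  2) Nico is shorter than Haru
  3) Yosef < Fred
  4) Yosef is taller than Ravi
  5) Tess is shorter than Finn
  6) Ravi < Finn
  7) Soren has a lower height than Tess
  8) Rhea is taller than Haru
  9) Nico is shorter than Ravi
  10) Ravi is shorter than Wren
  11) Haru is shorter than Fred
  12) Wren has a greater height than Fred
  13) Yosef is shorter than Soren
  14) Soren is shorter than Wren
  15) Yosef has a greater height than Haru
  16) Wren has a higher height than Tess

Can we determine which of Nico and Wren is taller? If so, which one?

Wren

Following the relations from Nico: Nico < Haru < Yosef < Soren < Tess < Wren.
So Wren is taller.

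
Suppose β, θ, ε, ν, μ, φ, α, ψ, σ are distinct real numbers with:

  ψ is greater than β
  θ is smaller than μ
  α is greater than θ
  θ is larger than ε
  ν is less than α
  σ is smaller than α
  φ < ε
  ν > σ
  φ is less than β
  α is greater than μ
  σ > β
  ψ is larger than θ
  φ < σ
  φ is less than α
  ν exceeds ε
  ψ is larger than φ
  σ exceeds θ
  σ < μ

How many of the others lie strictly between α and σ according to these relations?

2

Chaining upward from σ reaches: μ, ν.
Chaining downward from α reaches: φ, ε, θ, β, μ, ν.
Strictly between σ and α are those in both lists: μ, ν — 2 elements.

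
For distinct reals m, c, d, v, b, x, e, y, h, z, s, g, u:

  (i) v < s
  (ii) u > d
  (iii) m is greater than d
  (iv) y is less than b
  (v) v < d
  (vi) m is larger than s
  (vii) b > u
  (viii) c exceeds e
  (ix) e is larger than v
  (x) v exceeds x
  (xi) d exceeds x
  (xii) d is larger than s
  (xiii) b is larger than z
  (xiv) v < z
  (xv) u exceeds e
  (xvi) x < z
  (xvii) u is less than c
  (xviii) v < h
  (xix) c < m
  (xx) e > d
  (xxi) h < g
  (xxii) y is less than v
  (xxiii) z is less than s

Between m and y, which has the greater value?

y < v < z < s < d < e < u < c < m, by transitivity through v, z, s, d, e, u, c.
So y < m; m is the larger of the two.

m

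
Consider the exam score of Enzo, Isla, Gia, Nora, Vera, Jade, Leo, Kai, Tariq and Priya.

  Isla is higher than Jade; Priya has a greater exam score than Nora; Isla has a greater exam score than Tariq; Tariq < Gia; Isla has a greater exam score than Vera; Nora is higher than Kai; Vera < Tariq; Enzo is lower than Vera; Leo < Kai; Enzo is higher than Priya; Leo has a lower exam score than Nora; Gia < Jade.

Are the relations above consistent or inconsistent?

Every relation is compatible with Leo < Kai < Nora < Priya < Enzo < Vera < Tariq < Gia < Jade < Isla; the set is consistent.

consistent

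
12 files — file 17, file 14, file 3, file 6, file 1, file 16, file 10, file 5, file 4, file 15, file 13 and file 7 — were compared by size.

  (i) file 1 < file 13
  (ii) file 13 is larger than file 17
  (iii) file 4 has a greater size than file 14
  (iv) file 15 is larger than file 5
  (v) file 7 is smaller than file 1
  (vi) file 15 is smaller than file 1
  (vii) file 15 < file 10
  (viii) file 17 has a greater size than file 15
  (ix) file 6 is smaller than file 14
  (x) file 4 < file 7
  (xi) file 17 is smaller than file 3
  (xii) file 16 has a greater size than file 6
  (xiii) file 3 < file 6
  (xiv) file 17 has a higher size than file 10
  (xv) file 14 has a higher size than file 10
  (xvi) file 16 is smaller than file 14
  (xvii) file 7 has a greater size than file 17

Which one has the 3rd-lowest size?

Chaining the given pairs: file 5 < file 15 < file 10 < file 17 < file 3 < file 6 < file 16 < file 14 < file 4 < file 7 < file 1 < file 13.
The 3rd smallest is file 10.

file 10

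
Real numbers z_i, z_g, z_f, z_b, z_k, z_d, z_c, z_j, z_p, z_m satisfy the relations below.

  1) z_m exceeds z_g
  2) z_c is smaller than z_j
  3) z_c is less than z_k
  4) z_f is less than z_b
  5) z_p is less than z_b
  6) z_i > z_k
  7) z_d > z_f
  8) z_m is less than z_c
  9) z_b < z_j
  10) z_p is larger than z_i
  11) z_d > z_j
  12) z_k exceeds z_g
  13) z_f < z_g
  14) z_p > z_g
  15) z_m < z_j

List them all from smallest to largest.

z_f < z_g < z_m < z_c < z_k < z_i < z_p < z_b < z_j < z_d

The consecutive links are each given: z_f < z_g; z_g < z_m; z_m < z_c; z_c < z_k; z_k < z_i; z_i < z_p; z_p < z_b; z_b < z_j; z_j < z_d.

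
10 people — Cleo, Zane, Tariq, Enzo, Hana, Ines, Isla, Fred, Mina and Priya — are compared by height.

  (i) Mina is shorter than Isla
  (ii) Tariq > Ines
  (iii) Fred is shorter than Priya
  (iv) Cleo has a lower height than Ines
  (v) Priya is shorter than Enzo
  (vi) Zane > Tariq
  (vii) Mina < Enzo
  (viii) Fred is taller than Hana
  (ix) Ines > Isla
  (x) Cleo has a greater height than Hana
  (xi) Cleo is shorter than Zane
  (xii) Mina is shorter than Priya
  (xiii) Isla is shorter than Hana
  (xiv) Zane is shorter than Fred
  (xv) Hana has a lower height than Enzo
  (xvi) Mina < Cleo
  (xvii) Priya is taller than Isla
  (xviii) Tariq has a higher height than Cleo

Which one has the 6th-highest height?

The consecutive relations fix a unique order: Mina < Isla < Hana < Cleo < Ines < Tariq < Zane < Fred < Priya < Enzo.
The 6th largest is Ines.

Ines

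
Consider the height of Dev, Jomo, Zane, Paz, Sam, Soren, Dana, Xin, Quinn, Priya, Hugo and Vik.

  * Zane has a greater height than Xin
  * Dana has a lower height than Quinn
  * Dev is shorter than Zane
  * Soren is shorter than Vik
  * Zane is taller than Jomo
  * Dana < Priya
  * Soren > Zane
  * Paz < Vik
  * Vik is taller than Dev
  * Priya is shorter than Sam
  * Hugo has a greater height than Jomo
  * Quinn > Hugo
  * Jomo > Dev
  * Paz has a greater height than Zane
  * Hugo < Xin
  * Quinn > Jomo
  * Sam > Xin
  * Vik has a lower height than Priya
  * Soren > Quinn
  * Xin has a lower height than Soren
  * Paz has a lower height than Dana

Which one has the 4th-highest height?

The consecutive relations fix a unique order: Dev < Jomo < Hugo < Xin < Zane < Paz < Dana < Quinn < Soren < Vik < Priya < Sam.
The 4th largest is Soren.

Soren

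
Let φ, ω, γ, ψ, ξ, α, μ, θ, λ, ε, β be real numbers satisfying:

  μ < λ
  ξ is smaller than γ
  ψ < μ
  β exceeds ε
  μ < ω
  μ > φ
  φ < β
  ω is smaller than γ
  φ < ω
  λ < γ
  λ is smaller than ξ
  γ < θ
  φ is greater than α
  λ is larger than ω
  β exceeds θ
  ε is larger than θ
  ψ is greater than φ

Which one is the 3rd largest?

θ

Piecing the relations together gives one ordering: α < φ < ψ < μ < ω < λ < ξ < γ < θ < ε < β.
Counting 3 from the largest end gives θ.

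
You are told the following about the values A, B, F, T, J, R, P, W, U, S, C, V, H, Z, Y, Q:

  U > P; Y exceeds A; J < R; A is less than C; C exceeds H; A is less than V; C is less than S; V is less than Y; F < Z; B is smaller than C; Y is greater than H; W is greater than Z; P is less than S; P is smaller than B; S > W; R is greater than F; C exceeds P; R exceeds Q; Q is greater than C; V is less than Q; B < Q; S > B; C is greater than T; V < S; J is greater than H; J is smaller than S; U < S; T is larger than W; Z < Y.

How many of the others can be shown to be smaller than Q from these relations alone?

10

Directly below Q: B, C, V.
One step further: P, H, A, T (7 so far).
One step further: W (8 so far).
One step further: Z (9 so far).
One step further: F (10 so far).
Nothing else is reachable below Q; 10 in all.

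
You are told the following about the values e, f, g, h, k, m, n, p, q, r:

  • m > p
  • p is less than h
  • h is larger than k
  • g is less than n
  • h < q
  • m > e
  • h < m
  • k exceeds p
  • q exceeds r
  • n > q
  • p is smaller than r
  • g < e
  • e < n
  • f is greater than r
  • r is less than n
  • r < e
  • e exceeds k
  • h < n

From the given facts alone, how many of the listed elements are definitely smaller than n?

The elements the relations force below n are g, p, k, h, r, q, e — no chain reaches any other.
That is 7.

7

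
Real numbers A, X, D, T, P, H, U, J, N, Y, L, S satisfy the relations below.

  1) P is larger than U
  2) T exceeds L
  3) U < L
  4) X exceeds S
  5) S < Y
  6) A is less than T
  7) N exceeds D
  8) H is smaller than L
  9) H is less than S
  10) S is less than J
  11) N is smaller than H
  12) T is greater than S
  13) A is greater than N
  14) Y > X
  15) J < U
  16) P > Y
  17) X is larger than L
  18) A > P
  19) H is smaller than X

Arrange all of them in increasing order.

The consecutive links are each given: D < N; N < H; H < S; S < J; J < U; U < L; L < X; X < Y; Y < P; P < A; A < T.

D < N < H < S < J < U < L < X < Y < P < A < T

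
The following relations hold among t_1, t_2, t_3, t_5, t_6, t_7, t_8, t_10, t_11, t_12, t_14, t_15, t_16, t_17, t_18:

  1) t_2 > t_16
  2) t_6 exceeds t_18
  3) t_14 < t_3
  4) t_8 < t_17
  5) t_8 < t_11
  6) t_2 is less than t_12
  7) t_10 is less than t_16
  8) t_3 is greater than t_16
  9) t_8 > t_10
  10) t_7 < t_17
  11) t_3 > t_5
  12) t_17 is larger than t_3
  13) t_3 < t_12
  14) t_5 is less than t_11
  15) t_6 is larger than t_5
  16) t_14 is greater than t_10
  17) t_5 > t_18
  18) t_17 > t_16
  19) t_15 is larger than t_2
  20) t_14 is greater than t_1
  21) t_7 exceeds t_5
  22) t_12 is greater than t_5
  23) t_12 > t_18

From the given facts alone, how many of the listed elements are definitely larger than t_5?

Directly above t_5: t_7, t_6, t_3, t_11, t_12.
One step further: t_17 (6 so far).
No other element is forced above t_5 by the given relations, so the count is 6.

6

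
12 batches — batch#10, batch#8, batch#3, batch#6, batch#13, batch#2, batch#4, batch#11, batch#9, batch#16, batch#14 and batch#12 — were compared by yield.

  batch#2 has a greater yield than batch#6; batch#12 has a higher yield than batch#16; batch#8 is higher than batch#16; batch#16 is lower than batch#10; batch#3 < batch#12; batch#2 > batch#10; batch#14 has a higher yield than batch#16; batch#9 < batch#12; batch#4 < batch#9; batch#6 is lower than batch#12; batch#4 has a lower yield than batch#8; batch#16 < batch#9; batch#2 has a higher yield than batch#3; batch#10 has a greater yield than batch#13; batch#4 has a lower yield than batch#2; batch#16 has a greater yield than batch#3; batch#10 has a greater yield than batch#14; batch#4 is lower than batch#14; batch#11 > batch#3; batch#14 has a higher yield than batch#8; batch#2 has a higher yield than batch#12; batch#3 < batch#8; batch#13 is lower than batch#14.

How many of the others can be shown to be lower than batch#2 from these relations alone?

10

Directly below batch#2: batch#3, batch#4, batch#6, batch#10, batch#12.
One step further: batch#16, batch#13, batch#14, batch#9 (9 so far).
One step further: batch#8 (10 so far).
Nothing else is reachable below batch#2; 10 in all.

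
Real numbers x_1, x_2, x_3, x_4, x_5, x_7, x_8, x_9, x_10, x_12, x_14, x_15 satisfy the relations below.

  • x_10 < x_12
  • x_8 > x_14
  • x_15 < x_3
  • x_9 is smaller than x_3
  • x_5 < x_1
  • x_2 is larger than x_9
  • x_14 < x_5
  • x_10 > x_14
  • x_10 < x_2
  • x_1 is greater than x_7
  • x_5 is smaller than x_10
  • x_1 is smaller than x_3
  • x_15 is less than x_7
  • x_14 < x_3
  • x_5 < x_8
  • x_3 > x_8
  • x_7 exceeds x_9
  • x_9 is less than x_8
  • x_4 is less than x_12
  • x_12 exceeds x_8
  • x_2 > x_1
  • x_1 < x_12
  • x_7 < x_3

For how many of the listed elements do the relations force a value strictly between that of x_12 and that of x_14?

4

Chaining upward from x_14 reaches: x_5, x_8, x_10, x_1, x_3, x_2.
Chaining downward from x_12 reaches: x_5, x_15, x_9, x_8, x_7, x_10, x_4, x_1.
Strictly between x_14 and x_12 are those in both lists: x_5, x_8, x_10, x_1 — 4 elements.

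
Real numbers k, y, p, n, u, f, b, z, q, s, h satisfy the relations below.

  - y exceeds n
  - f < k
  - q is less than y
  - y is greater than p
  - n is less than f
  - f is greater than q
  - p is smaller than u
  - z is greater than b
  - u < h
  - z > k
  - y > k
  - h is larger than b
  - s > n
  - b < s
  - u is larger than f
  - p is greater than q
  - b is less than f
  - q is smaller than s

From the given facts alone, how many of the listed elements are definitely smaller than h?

6

From h the given relations immediately reach b, u.
From those, f, p — 4 in total.
From those, n, q — 6 in total.
Nothing else is reachable below h; 6 in all.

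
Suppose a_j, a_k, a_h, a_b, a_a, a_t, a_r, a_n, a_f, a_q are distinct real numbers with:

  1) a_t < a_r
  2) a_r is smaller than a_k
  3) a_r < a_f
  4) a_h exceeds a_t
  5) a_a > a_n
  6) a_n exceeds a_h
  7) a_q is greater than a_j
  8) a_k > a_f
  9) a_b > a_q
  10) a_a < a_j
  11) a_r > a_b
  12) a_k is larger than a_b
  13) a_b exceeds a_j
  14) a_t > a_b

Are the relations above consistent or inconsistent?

inconsistent

We have a_b < a_t stated directly, yet also a_t < a_h < a_n < a_a < a_j < a_q < a_b by chaining the others — so a_t < a_b. Contradiction.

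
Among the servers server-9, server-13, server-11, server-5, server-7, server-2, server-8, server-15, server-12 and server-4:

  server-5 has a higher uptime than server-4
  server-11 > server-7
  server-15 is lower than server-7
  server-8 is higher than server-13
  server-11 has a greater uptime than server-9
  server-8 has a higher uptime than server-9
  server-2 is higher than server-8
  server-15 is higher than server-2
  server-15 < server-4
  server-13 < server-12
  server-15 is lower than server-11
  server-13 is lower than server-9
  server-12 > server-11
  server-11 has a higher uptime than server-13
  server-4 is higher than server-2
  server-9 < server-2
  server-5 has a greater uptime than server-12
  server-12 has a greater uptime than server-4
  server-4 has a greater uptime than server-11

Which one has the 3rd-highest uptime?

The consecutive relations fix a unique order: server-13 < server-9 < server-8 < server-2 < server-15 < server-7 < server-11 < server-4 < server-12 < server-5.
The 3rd largest is server-4.

server-4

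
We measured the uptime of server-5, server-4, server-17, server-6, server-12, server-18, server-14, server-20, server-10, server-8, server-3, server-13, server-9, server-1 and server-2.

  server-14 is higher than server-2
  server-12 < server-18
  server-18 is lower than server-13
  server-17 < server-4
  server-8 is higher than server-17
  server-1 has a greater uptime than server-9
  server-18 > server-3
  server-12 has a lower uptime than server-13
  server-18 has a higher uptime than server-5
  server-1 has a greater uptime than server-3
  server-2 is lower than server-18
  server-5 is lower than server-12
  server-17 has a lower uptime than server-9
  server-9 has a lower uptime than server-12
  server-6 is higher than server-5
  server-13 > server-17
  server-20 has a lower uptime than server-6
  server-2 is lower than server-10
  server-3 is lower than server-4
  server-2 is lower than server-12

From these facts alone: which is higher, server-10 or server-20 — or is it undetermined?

Following every chain through server-20: above server-20 we get server-6.
server-10 is not reached, and no chain runs the other way from server-10 to server-20.
So the given relations leave the order of server-20 and server-10 undetermined.

undetermined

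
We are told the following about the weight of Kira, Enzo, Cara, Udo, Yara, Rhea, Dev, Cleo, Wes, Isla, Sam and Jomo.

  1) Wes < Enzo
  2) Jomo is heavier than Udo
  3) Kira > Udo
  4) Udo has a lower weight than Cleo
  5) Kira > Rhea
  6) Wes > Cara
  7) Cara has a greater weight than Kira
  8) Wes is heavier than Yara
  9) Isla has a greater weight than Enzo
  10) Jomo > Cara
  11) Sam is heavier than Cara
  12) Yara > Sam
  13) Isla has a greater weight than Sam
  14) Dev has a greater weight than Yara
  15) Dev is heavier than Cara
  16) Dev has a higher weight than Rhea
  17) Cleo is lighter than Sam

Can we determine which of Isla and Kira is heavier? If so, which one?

The relevant relations are Kira < Cara; Cara < Sam; Sam < Yara; Yara < Wes; Wes < Enzo; Enzo < Isla.
Together: Kira < Cara < Sam < Yara < Wes < Enzo < Isla.
So Isla is heavier.

Isla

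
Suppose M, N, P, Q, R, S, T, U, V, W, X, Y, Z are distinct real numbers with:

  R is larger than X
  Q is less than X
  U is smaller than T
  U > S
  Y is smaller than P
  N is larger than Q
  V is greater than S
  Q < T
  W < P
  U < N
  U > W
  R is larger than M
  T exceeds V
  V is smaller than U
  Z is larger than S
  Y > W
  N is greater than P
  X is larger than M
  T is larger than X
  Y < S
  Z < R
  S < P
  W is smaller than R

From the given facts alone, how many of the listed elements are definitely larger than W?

The elements the relations force above W are Y, S, P, V, U, Z, T, N, R — no chain reaches any other.
That is 9.

9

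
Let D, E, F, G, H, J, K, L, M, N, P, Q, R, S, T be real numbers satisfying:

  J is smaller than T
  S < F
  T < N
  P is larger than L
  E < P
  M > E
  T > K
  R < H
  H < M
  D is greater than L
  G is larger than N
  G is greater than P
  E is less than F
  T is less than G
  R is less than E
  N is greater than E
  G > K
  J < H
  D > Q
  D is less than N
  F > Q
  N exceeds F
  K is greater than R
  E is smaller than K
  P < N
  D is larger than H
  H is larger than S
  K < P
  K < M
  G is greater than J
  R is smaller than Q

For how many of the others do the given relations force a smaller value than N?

12

From N the given relations immediately reach E, T, F, P, D.
From those, R, L, K, Q, J, S, H — 12 in total.
Nothing else is reachable below N; 12 in all.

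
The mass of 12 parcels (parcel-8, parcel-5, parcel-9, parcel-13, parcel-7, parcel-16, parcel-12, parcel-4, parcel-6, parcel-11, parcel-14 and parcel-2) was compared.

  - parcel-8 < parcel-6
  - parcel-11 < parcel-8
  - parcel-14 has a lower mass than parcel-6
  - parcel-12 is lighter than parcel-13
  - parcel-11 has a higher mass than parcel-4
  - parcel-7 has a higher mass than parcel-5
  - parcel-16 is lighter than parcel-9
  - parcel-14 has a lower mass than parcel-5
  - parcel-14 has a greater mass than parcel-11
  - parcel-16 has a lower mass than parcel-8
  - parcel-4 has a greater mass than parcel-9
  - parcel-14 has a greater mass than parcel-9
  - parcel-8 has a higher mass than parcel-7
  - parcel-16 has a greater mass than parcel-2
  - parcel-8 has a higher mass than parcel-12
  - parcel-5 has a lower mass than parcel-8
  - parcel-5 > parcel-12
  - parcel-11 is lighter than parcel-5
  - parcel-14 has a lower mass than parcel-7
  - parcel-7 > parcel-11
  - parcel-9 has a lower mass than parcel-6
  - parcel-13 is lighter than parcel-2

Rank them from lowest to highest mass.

The consecutive links are each given: parcel-12 < parcel-13; parcel-13 < parcel-2; parcel-2 < parcel-16; parcel-16 < parcel-9; parcel-9 < parcel-4; parcel-4 < parcel-11; parcel-11 < parcel-14; parcel-14 < parcel-5; parcel-5 < parcel-7; parcel-7 < parcel-8; parcel-8 < parcel-6.

parcel-12 < parcel-13 < parcel-2 < parcel-16 < parcel-9 < parcel-4 < parcel-11 < parcel-14 < parcel-5 < parcel-7 < parcel-8 < parcel-6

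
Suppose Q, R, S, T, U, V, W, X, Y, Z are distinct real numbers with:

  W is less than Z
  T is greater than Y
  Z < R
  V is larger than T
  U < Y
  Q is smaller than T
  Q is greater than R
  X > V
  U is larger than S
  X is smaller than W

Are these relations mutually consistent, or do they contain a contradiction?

Chaining the given relations yields T < V < X < W < Z < R < Q, so T < Q. But one relation states Q < T. These cannot both hold.

inconsistent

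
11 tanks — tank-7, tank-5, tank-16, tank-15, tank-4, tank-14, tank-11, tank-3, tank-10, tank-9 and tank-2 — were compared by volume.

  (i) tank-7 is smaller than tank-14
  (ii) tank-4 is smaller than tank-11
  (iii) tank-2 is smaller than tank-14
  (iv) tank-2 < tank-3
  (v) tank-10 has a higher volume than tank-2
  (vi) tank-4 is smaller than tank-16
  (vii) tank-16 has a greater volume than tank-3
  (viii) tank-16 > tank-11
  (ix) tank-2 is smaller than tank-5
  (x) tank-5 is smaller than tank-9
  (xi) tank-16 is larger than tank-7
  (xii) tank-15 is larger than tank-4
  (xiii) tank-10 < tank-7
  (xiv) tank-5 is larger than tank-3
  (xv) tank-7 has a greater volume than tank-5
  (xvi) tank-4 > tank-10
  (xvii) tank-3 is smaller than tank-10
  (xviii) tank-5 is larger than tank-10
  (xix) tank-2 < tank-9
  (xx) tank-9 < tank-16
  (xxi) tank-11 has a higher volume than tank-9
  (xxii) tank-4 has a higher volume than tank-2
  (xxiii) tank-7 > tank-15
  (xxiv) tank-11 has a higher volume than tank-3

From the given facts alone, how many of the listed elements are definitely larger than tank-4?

Directly above tank-4: tank-15, tank-11, tank-16.
One step further: tank-7 (4 so far).
One step further: tank-14 (5 so far).
No other element is forced above tank-4 by the given relations, so the count is 5.

5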